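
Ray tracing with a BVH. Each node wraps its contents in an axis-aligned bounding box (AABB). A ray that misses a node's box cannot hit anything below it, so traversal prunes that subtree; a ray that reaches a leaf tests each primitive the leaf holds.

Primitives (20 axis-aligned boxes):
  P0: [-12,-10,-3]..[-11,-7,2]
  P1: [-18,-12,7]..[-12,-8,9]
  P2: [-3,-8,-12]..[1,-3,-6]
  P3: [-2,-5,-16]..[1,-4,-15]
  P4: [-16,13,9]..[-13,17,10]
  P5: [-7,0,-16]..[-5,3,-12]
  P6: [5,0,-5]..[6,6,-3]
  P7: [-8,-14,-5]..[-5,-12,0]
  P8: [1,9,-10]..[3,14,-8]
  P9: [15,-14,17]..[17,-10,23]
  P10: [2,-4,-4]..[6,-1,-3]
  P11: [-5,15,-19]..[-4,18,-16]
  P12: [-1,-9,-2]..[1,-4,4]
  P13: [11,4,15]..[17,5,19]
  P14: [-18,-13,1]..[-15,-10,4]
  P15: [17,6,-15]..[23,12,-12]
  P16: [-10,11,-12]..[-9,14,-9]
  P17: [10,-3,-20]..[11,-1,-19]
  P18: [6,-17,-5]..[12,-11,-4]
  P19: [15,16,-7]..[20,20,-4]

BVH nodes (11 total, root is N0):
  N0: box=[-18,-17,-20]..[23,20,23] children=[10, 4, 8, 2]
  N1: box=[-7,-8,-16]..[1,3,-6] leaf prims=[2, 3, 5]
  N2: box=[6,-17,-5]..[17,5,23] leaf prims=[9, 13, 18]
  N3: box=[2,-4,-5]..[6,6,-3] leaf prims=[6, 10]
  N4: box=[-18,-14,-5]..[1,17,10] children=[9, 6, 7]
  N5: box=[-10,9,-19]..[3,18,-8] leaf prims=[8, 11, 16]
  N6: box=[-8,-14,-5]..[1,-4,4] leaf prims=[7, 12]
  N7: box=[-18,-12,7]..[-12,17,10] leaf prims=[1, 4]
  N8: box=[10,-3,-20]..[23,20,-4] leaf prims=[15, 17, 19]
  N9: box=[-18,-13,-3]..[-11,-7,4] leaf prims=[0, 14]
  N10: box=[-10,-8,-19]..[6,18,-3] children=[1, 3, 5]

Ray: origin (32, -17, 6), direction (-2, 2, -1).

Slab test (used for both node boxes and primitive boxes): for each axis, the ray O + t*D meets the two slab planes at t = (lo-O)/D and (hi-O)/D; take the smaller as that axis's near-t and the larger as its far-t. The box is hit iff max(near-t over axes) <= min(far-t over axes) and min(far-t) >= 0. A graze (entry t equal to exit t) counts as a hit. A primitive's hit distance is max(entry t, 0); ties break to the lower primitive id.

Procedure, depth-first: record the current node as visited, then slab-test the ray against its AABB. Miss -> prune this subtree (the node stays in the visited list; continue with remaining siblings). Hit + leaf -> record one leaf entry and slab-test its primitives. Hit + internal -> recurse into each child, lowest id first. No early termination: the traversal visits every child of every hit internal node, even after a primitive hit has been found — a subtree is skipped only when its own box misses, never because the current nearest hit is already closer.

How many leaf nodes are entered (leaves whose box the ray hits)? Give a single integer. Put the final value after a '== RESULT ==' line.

Traverse from the root:
N0 x:[9/2,25] y:[0,37/2] z:[-17,26] -> hit [9/2,37/2], descend [2, 4, 8, 10]
  N2 x:[15/2,13] y:[0,11] z:[-17,11] -> hit [15/2,11] leaf, test {P9(miss), P13(miss), P18(miss)}
  N4 x:[31/2,25] y:[3/2,17] z:[-4,11] -> miss, prune
  N8 x:[9/2,11] y:[7,37/2] z:[10,26] -> hit [10,11] leaf, test {P15(miss), P17(miss), P19(miss)}
  N10 x:[13,21] y:[9/2,35/2] z:[9,25] -> hit [13,35/2], descend [1, 3, 5]
    N1 x:[31/2,39/2] y:[9/2,10] z:[12,22] -> miss, prune
    N3 x:[13,15] y:[13/2,23/2] z:[9,11] -> miss, prune
    N5 x:[29/2,21] y:[13,35/2] z:[14,25] -> hit [29/2,35/2] leaf, test {P8@t=29/2, P11(miss), P16(miss)}

8 AABB tests over nodes [0, 2, 4, 8, 10, 1, 3, 5]; 3 leaves entered; closest P8.

== RESULT ==
3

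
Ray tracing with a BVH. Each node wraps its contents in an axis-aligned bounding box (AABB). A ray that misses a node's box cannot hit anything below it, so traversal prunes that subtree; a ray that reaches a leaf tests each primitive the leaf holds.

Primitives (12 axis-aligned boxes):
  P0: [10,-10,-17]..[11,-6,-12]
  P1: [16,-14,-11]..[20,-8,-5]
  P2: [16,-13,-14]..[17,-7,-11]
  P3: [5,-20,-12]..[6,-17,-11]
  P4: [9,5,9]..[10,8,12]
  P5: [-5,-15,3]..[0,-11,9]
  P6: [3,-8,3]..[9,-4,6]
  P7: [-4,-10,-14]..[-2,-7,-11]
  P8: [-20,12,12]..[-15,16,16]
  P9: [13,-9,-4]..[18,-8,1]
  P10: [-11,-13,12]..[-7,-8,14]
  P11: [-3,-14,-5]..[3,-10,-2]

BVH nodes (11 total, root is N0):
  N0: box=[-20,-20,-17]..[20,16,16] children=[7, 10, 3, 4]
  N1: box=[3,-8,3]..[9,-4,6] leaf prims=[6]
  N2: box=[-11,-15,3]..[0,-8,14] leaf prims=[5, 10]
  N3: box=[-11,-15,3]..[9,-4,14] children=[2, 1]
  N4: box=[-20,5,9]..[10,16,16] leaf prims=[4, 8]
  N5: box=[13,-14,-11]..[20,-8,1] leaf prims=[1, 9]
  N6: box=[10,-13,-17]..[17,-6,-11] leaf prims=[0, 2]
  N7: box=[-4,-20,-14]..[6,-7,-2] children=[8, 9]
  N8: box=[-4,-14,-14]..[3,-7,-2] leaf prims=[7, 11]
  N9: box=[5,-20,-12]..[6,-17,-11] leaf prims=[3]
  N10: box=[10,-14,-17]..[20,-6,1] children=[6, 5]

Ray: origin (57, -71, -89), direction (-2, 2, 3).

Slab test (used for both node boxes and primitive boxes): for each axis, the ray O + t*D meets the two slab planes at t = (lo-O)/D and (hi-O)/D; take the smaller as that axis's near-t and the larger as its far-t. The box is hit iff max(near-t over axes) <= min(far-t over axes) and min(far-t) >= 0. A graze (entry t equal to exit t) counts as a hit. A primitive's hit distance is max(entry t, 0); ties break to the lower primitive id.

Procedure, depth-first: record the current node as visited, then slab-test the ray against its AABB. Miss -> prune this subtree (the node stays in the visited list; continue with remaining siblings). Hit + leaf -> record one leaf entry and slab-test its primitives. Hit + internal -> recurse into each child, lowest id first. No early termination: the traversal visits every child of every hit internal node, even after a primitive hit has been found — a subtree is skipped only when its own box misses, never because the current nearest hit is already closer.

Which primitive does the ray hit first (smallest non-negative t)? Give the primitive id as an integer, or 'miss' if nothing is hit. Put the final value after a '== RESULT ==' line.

Trace the traversal:
N0 x:[37/2,77/2] y:[51/2,87/2] z:[24,35] -> hit [51/2,35], descend [3, 4, 7, 10]
  N3 x:[24,34] y:[28,67/2] z:[92/3,103/3] -> hit [92/3,67/2], descend [1, 2]
    N1 x:[24,27] y:[63/2,67/2] z:[92/3,95/3] -> miss, prune
    N2 x:[57/2,34] y:[28,63/2] z:[92/3,103/3] -> hit [92/3,63/2] leaf, test {P5(miss), P10(miss)}
  N4 x:[47/2,77/2] y:[38,87/2] z:[98/3,35] -> miss, prune
  N7 x:[51/2,61/2] y:[51/2,32] z:[25,29] -> hit [51/2,29], descend [8, 9]
    N8 x:[27,61/2] y:[57/2,32] z:[25,29] -> hit [57/2,29] leaf, test {P7(miss), P11@t=57/2}
    N9 x:[51/2,26] y:[51/2,27] z:[77/3,26] -> hit [77/3,26] leaf, test {P3@t=77/3}
  N10 x:[37/2,47/2] y:[57/2,65/2] z:[24,30] -> miss, prune

Visited [0, 3, 1, 2, 4, 7, 8, 9, 10]. Tests: 9 box, 3 leaf. Nearest: P3.

== RESULT ==
3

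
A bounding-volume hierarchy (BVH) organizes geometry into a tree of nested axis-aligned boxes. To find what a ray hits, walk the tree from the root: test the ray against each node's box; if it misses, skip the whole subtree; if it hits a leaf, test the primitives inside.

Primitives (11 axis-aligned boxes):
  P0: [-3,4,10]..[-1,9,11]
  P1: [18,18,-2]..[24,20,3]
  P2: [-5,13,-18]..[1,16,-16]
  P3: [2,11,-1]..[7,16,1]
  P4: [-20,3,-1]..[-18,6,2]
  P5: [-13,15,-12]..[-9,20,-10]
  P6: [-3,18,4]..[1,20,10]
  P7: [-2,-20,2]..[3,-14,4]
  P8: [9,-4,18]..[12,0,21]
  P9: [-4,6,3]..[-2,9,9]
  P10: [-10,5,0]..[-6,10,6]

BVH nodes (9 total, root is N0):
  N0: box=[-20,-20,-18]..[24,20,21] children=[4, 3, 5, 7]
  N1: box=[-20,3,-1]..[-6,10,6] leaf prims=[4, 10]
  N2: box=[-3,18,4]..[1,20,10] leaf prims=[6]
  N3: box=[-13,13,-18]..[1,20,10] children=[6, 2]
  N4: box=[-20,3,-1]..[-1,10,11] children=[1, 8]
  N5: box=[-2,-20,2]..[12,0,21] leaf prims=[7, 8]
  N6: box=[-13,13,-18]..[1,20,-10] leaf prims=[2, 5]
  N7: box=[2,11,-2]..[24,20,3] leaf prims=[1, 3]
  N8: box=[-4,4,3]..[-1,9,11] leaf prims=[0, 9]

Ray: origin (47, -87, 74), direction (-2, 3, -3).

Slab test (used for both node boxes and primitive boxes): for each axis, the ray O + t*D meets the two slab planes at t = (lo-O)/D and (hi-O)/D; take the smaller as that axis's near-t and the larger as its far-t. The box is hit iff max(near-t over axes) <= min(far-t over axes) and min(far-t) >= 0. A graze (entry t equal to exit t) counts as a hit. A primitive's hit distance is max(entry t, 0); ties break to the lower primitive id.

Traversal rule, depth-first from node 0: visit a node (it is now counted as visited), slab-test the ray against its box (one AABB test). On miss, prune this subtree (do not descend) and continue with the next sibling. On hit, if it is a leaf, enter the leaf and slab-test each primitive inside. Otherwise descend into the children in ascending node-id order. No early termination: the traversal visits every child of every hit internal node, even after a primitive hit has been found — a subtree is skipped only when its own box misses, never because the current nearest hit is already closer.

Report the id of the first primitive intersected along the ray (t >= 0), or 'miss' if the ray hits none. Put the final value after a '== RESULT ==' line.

Traverse from the root:
N0 x:[23/2,67/2] y:[67/3,107/3] z:[53/3,92/3] -> hit [67/3,92/3], descend [3, 4, 5, 7]
  N3 x:[23,30] y:[100/3,107/3] z:[64/3,92/3] -> miss, prune
  N4 x:[24,67/2] y:[30,97/3] z:[21,25] -> miss, prune
  N5 x:[35/2,49/2] y:[67/3,29] z:[53/3,24] -> hit [67/3,24] leaf, test {P7@t=70/3, P8(miss)}
  N7 x:[23/2,45/2] y:[98/3,107/3] z:[71/3,76/3] -> miss, prune

order=[0, 3, 4, 5, 7]  |boxes|=5  |leaves|=1  hit=P7

== RESULT ==
7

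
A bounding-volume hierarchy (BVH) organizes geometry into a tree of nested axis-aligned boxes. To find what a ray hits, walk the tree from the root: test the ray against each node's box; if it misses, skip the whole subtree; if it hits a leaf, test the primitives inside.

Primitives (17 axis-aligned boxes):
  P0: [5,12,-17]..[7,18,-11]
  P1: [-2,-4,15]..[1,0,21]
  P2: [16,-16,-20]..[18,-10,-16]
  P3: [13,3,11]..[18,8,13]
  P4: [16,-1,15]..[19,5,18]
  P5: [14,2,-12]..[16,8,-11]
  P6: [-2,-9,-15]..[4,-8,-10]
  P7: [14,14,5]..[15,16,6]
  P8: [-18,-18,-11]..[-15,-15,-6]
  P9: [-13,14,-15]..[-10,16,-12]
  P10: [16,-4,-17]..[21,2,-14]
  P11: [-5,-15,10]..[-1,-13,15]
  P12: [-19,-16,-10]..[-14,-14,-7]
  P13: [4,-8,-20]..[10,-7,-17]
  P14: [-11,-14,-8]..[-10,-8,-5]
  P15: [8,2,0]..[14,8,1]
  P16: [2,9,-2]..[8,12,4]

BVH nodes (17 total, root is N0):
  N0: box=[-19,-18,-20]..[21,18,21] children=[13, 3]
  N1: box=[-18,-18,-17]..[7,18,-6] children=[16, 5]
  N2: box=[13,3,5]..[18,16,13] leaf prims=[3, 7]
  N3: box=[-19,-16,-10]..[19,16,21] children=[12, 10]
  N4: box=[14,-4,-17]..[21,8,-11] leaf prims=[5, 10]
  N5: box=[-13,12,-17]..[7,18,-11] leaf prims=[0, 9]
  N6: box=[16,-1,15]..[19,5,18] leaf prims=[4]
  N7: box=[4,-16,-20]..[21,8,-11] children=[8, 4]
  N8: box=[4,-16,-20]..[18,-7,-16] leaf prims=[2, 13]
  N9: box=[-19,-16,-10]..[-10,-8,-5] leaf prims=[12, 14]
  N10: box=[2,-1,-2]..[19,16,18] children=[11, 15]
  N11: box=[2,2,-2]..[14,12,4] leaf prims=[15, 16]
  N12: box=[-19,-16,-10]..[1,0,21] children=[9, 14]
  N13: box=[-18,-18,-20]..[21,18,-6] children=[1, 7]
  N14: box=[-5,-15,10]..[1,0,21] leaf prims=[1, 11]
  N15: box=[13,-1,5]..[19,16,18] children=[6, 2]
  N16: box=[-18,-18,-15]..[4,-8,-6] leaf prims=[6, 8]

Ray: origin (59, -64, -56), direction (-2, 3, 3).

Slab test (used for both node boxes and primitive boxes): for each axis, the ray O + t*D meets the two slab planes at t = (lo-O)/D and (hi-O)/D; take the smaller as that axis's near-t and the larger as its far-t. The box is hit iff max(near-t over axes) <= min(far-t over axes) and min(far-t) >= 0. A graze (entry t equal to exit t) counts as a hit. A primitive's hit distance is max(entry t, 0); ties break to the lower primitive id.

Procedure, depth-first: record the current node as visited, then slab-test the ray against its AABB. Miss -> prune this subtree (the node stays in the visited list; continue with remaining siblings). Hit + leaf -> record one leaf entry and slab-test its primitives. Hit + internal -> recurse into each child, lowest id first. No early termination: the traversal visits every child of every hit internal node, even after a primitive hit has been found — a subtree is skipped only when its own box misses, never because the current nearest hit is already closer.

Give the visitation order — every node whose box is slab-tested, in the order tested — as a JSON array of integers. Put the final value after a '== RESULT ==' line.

Trace the traversal:
N0 x:[19,39] y:[46/3,82/3] z:[12,77/3] -> hit [19,77/3], descend [3, 13]
  N3 x:[20,39] y:[16,80/3] z:[46/3,77/3] -> hit [20,77/3], descend [10, 12]
    N10 x:[20,57/2] y:[21,80/3] z:[18,74/3] -> hit [21,74/3], descend [11, 15]
      N11 x:[45/2,57/2] y:[22,76/3] z:[18,20] -> miss, prune
      N15 x:[20,23] y:[21,80/3] z:[61/3,74/3] -> hit [21,23], descend [2, 6]
        N2 x:[41/2,23] y:[67/3,80/3] z:[61/3,23] -> hit [67/3,23] leaf, test {P3@t=67/3, P7(miss)}
        N6 x:[20,43/2] y:[21,23] z:[71/3,74/3] -> miss, prune
    N12 x:[29,39] y:[16,64/3] z:[46/3,77/3] -> miss, prune
  N13 x:[19,77/2] y:[46/3,82/3] z:[12,50/3] -> miss, prune

Summary -> nodes [0, 3, 10, 11, 15, 2, 6, 12, 13]; box-tests=9; leaf-entries=1; first=P3

== RESULT ==
[0, 3, 10, 11, 15, 2, 6, 12, 13]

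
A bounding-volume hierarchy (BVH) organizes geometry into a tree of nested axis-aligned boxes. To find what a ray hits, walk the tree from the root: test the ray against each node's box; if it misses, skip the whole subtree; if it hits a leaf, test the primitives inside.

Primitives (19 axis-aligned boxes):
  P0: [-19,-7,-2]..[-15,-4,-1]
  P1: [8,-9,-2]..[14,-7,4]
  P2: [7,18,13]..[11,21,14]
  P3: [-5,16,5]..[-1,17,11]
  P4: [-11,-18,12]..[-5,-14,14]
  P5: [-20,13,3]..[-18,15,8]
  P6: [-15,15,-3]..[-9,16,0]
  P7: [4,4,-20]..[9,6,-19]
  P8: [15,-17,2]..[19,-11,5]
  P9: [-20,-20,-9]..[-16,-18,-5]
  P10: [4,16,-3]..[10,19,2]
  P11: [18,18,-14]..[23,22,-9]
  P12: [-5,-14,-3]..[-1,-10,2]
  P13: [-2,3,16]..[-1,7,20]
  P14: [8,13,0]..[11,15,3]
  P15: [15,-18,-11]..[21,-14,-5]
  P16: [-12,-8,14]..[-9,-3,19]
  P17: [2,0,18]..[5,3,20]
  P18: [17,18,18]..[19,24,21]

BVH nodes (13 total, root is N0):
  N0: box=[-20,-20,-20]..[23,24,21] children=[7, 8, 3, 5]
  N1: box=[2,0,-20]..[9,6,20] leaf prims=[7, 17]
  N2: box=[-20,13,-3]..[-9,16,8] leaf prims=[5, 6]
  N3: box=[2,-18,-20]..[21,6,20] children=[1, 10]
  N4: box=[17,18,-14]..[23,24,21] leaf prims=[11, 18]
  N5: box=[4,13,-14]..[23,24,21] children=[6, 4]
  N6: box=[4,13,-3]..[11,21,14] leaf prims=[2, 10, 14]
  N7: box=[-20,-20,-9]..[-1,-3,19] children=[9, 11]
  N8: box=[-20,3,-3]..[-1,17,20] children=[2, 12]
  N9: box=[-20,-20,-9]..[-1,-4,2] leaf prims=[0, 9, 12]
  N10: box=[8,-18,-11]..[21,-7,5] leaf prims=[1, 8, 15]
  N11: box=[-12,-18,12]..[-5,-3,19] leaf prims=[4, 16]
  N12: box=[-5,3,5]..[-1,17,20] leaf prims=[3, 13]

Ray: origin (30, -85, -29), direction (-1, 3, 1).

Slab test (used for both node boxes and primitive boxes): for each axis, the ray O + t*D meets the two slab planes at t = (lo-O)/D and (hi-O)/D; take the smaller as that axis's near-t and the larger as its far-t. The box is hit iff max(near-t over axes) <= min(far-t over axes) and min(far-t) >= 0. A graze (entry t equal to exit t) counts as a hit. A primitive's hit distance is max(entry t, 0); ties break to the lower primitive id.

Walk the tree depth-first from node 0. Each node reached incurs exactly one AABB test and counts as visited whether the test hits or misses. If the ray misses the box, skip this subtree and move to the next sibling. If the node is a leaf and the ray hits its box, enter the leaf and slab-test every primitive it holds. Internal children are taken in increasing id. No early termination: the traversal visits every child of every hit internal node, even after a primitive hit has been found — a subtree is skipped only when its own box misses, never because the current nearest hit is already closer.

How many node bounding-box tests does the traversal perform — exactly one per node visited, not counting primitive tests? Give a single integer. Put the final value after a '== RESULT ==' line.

Walk:
N0 x:[7,50] y:[65/3,109/3] z:[9,50] -> hit [65/3,109/3], descend [3, 5, 7, 8]
  N3 x:[9,28] y:[67/3,91/3] z:[9,49] -> hit [67/3,28], descend [1, 10]
    N1 x:[21,28] y:[85/3,91/3] z:[9,49] -> miss, prune
    N10 x:[9,22] y:[67/3,26] z:[18,34] -> miss, prune
  N5 x:[7,26] y:[98/3,109/3] z:[15,50] -> miss, prune
  N7 x:[31,50] y:[65/3,82/3] z:[20,48] -> miss, prune
  N8 x:[31,50] y:[88/3,34] z:[26,49] -> hit [31,34], descend [2, 12]
    N2 x:[39,50] y:[98/3,101/3] z:[26,37] -> miss, prune
    N12 x:[31,35] y:[88/3,34] z:[34,49] -> hit [34,34] leaf, test {P3@t=34, P13(miss)}

Visited [0, 3, 1, 10, 5, 7, 8, 2, 12]. Tests: 9 box, 1 leaf. Nearest: P3.

== RESULT ==
9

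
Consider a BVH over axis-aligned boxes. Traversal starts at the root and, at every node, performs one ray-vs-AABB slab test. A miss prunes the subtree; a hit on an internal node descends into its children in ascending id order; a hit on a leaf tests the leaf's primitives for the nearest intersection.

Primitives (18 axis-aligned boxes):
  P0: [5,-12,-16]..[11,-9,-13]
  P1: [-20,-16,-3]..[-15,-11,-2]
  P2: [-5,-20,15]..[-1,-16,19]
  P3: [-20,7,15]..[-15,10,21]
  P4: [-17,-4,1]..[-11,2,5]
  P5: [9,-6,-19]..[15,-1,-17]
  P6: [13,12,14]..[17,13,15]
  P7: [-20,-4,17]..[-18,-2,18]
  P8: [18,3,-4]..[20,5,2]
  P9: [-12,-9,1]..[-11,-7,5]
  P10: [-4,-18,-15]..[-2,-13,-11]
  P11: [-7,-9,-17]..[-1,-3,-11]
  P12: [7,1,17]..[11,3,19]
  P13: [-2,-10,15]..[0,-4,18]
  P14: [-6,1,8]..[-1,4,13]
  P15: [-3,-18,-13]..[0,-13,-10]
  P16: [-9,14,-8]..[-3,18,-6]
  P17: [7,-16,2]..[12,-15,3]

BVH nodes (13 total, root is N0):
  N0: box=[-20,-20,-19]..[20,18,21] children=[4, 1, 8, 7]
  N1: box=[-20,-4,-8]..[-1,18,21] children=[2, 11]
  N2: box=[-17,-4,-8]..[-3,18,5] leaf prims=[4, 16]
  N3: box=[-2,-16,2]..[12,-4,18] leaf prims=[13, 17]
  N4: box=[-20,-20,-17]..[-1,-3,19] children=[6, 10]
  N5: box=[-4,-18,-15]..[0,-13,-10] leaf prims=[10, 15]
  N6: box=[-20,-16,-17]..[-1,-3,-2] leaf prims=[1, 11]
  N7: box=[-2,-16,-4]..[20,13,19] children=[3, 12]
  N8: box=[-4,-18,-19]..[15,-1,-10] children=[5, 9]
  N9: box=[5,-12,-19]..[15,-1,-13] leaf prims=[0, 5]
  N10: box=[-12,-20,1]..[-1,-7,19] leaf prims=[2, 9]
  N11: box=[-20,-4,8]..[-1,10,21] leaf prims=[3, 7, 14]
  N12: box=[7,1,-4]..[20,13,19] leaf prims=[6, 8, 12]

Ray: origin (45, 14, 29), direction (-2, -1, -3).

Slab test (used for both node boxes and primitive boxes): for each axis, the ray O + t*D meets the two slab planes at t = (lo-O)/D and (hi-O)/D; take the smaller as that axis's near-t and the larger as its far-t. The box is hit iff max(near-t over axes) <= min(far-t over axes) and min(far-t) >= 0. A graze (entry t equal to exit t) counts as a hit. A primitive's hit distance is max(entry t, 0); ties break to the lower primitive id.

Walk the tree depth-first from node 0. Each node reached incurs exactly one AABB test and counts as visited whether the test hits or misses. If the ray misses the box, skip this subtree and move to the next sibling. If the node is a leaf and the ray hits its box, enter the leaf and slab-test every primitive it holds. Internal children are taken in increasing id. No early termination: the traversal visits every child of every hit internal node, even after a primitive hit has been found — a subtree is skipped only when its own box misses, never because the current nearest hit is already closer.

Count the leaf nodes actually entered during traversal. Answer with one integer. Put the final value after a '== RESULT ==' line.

Trace the traversal:
N0 x:[25/2,65/2] y:[-4,34] z:[8/3,16] -> hit [25/2,16], descend [1, 4, 7, 8]
  N1 x:[23,65/2] y:[-4,18] z:[8/3,37/3] -> miss, prune
  N4 x:[23,65/2] y:[17,34] z:[10/3,46/3] -> miss, prune
  N7 x:[25/2,47/2] y:[1,30] z:[10/3,11] -> miss, prune
  N8 x:[15,49/2] y:[15,32] z:[13,16] -> hit [15,16], descend [5, 9]
    N5 x:[45/2,49/2] y:[27,32] z:[13,44/3] -> miss, prune
    N9 x:[15,20] y:[15,26] z:[14,16] -> hit [15,16] leaf, test {P0(miss), P5@t=46/3}

Summary -> nodes [0, 1, 4, 7, 8, 5, 9]; box-tests=7; leaf-entries=1; first=P5

== RESULT ==
1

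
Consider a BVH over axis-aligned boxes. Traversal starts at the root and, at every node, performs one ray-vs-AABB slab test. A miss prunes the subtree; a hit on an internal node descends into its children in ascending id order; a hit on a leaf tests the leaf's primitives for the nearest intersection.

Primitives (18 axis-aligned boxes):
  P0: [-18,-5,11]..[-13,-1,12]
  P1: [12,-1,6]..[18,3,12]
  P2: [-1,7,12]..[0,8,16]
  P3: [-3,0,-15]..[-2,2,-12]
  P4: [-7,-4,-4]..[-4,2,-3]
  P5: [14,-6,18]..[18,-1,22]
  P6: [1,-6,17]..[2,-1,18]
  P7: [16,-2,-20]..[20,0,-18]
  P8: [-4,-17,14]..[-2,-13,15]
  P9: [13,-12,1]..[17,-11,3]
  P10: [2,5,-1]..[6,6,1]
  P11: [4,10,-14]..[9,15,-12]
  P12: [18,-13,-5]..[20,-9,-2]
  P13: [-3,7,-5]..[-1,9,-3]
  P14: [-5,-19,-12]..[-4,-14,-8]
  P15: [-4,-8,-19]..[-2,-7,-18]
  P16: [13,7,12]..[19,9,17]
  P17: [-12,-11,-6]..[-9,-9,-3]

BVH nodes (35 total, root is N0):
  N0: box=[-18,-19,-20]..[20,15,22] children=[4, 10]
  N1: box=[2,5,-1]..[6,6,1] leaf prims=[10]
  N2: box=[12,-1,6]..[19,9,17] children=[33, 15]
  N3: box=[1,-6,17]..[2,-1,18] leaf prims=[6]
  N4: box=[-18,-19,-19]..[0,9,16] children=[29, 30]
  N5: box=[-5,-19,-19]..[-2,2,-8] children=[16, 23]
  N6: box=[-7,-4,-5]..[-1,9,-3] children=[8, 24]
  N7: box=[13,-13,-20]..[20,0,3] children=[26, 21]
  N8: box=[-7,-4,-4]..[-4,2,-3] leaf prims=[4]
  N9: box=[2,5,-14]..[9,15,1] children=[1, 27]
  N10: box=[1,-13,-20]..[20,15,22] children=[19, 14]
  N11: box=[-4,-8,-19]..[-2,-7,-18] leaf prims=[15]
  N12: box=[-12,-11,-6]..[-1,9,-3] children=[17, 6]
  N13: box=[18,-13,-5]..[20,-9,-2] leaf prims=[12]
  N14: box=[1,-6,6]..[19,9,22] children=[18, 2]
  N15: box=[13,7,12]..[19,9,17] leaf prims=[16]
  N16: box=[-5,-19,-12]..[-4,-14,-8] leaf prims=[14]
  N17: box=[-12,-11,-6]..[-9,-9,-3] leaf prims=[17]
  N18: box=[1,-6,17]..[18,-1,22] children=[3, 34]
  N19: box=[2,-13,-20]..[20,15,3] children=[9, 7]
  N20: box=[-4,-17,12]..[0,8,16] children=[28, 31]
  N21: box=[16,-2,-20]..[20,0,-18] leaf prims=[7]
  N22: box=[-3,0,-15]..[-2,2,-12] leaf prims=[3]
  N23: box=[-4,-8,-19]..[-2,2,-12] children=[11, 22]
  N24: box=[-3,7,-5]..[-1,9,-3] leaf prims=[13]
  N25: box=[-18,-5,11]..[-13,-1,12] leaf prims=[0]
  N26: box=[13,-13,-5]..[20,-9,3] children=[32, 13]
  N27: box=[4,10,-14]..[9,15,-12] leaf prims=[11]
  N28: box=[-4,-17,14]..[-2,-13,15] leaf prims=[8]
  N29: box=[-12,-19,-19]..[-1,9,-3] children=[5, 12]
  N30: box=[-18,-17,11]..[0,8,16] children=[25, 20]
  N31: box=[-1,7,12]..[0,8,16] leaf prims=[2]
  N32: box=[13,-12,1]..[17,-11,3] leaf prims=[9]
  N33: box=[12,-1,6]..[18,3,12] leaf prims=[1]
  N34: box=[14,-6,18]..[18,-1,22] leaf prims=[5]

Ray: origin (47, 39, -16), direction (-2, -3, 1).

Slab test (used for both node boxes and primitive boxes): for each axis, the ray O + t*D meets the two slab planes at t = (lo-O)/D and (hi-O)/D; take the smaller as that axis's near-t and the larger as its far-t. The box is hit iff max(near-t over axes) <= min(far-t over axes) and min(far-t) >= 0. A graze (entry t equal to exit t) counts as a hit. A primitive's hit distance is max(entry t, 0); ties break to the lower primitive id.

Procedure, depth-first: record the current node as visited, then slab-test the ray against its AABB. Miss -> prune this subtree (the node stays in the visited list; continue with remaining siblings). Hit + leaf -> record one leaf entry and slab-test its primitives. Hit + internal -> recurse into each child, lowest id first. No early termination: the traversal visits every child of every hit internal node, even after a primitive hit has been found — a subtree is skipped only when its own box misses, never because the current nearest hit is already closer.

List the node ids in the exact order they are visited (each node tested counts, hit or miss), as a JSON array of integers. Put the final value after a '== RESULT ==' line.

Traverse from the root:
N0 x:[27/2,65/2] y:[8,58/3] z:[-4,38] -> hit [27/2,58/3], descend [4, 10]
  N4 x:[47/2,65/2] y:[10,58/3] z:[-3,32] -> miss, prune
  N10 x:[27/2,23] y:[8,52/3] z:[-4,38] -> hit [27/2,52/3], descend [14, 19]
    N14 x:[14,23] y:[10,15] z:[22,38] -> miss, prune
    N19 x:[27/2,45/2] y:[8,52/3] z:[-4,19] -> hit [27/2,52/3], descend [7, 9]
      N7 x:[27/2,17] y:[13,52/3] z:[-4,19] -> hit [27/2,17], descend [21, 26]
        N21 x:[27/2,31/2] y:[13,41/3] z:[-4,-2] -> miss, prune
        N26 x:[27/2,17] y:[16,52/3] z:[11,19] -> hit [16,17], descend [13, 32]
          N13 x:[27/2,29/2] y:[16,52/3] z:[11,14] -> miss, prune
          N32 x:[15,17] y:[50/3,17] z:[17,19] -> hit [17,17] leaf, test {P9@t=17}
      N9 x:[19,45/2] y:[8,34/3] z:[2,17] -> miss, prune

11 AABB tests over nodes [0, 4, 10, 14, 19, 7, 21, 26, 13, 32, 9]; 1 leaf entered; closest P9.

== RESULT ==
[0, 4, 10, 14, 19, 7, 21, 26, 13, 32, 9]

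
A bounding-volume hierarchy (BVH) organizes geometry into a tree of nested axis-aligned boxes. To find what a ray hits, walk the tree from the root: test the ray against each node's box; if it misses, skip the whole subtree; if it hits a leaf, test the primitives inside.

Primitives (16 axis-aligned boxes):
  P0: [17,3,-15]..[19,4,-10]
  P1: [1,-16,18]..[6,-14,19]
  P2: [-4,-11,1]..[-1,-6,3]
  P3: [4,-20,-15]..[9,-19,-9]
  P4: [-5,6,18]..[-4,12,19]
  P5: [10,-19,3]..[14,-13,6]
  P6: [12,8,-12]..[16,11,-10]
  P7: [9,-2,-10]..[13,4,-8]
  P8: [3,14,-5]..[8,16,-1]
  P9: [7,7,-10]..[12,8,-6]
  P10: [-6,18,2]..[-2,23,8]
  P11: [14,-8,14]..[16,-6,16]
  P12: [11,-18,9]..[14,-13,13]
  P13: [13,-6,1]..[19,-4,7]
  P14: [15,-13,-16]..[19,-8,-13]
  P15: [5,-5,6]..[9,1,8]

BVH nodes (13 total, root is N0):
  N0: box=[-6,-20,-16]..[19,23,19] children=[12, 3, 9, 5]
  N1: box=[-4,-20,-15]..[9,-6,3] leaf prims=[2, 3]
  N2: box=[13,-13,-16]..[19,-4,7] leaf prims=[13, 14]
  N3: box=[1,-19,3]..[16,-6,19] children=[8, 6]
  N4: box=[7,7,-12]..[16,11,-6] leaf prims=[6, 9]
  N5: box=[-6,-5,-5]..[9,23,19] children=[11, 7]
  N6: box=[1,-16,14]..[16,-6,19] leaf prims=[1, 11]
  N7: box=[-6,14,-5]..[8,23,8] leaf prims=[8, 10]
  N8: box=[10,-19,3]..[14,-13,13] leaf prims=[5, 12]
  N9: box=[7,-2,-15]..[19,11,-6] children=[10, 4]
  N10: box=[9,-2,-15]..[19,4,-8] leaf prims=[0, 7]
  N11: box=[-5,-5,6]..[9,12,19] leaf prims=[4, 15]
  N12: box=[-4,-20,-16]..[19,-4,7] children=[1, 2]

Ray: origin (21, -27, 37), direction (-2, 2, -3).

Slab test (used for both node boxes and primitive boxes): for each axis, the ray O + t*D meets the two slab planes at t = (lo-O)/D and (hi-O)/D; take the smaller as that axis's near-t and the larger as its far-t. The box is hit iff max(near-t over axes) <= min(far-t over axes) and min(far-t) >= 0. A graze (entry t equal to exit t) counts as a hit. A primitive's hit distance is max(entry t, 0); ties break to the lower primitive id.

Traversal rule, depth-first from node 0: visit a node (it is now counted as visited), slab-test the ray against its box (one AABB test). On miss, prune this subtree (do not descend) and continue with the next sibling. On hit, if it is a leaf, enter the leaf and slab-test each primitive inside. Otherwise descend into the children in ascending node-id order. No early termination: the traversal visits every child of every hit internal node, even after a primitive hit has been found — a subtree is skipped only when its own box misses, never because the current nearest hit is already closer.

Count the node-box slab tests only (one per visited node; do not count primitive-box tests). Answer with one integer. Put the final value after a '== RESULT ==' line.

Traverse from the root:
N0 x:[1,27/2] y:[7/2,25] z:[6,53/3] -> hit [6,27/2], descend [3, 5, 9, 12]
  N3 x:[5/2,10] y:[4,21/2] z:[6,34/3] -> hit [6,10], descend [6, 8]
    N6 x:[5/2,10] y:[11/2,21/2] z:[6,23/3] -> hit [6,23/3] leaf, test {P1(miss), P11(miss)}
    N8 x:[7/2,11/2] y:[4,7] z:[8,34/3] -> miss, prune
  N5 x:[6,27/2] y:[11,25] z:[6,14] -> hit [11,27/2], descend [7, 11]
    N7 x:[13/2,27/2] y:[41/2,25] z:[29/3,14] -> miss, prune
    N11 x:[6,13] y:[11,39/2] z:[6,31/3] -> miss, prune
  N9 x:[1,7] y:[25/2,19] z:[43/3,52/3] -> miss, prune
  N12 x:[1,25/2] y:[7/2,23/2] z:[10,53/3] -> hit [10,23/2], descend [1, 2]
    N1 x:[6,25/2] y:[7/2,21/2] z:[34/3,52/3] -> miss, prune
    N2 x:[1,4] y:[7,23/2] z:[10,53/3] -> miss, prune

Summary -> nodes [0, 3, 6, 8, 5, 7, 11, 9, 12, 1, 2]; box-tests=11; leaf-entries=1; first=miss

== RESULT ==
11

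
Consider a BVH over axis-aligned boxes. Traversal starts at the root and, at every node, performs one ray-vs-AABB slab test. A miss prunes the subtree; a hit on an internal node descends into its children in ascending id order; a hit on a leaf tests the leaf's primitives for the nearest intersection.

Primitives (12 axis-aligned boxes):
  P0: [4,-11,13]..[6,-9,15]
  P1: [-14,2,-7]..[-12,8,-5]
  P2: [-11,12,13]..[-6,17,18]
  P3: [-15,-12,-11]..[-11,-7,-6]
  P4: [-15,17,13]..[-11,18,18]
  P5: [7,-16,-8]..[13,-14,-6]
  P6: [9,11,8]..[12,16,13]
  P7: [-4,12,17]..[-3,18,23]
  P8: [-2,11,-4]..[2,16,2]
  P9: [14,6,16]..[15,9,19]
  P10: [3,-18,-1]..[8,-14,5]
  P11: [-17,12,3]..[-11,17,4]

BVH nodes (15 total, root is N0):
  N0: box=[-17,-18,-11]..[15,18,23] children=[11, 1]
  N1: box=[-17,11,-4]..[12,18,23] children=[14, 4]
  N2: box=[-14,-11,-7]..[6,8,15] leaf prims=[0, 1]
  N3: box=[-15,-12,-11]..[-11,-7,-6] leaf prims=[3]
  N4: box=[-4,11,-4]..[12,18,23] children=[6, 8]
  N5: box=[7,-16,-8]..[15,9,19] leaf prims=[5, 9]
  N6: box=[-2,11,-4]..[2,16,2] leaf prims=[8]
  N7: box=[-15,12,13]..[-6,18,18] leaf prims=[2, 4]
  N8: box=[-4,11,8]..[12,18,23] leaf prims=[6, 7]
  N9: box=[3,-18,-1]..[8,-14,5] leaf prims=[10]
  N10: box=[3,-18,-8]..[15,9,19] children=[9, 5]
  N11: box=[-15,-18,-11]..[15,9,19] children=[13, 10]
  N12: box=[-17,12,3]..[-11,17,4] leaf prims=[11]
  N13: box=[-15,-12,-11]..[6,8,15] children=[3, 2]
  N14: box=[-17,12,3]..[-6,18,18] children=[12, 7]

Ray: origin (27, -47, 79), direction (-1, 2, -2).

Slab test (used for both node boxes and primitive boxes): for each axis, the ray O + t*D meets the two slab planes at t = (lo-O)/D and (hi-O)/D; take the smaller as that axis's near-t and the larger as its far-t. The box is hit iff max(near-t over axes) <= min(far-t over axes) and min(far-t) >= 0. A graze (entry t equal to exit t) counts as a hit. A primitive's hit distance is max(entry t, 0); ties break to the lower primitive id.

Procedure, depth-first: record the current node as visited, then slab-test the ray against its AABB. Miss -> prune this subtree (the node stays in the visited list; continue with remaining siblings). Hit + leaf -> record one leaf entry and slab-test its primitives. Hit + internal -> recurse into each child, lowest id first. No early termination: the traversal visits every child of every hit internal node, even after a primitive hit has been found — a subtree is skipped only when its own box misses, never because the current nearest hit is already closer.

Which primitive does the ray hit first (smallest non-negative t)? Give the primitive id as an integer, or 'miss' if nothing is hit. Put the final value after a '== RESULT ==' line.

Walk:
N0 x:[12,44] y:[29/2,65/2] z:[28,45] -> hit [28,65/2], descend [1, 11]
  N1 x:[15,44] y:[29,65/2] z:[28,83/2] -> hit [29,65/2], descend [4, 14]
    N4 x:[15,31] y:[29,65/2] z:[28,83/2] -> hit [29,31], descend [6, 8]
      N6 x:[25,29] y:[29,63/2] z:[77/2,83/2] -> miss, prune
      N8 x:[15,31] y:[29,65/2] z:[28,71/2] -> hit [29,31] leaf, test {P6(miss), P7@t=30}
    N14 x:[33,44] y:[59/2,65/2] z:[61/2,38] -> miss, prune
  N11 x:[12,42] y:[29/2,28] z:[30,45] -> miss, prune

Visited [0, 1, 4, 6, 8, 14, 11]. Tests: 7 box, 1 leaf. Nearest: P7.

== RESULT ==
7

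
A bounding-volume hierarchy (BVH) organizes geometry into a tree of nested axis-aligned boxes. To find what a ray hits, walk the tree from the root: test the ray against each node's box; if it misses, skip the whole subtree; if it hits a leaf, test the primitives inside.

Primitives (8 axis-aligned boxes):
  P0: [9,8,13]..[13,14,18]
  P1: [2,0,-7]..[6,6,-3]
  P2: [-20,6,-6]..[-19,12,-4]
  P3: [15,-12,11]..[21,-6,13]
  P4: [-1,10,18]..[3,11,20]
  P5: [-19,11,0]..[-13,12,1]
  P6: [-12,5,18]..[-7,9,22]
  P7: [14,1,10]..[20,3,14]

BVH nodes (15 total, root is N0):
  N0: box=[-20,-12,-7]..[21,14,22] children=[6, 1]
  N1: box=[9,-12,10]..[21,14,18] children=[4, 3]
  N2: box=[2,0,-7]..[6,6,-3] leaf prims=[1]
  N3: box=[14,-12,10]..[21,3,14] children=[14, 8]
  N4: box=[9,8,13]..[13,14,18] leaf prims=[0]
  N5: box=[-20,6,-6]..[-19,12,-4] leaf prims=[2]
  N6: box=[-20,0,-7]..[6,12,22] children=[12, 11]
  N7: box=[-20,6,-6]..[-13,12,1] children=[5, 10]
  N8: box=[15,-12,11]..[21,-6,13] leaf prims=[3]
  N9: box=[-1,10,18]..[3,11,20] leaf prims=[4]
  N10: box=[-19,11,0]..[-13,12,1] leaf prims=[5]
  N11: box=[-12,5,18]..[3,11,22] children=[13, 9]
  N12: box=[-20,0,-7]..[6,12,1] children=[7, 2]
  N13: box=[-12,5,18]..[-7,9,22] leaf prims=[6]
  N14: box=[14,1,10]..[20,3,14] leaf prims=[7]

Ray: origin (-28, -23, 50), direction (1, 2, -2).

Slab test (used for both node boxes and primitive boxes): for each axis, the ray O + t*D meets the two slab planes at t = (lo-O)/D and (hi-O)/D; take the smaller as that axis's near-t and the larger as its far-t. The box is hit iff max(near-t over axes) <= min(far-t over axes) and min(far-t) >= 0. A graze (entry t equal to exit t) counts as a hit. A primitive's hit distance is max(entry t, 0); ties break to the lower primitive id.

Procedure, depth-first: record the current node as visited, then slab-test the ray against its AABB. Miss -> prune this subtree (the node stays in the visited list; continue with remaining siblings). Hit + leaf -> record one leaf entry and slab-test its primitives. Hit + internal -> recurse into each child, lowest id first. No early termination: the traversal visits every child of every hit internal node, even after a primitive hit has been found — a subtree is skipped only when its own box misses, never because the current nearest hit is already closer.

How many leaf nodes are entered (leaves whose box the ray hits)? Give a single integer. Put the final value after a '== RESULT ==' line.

Traverse from the root:
N0 x:[8,49] y:[11/2,37/2] z:[14,57/2] -> hit [14,37/2], descend [1, 6]
  N1 x:[37,49] y:[11/2,37/2] z:[16,20] -> miss, prune
  N6 x:[8,34] y:[23/2,35/2] z:[14,57/2] -> hit [14,35/2], descend [11, 12]
    N11 x:[16,31] y:[14,17] z:[14,16] -> hit [16,16], descend [9, 13]
      N9 x:[27,31] y:[33/2,17] z:[15,16] -> miss, prune
      N13 x:[16,21] y:[14,16] z:[14,16] -> hit [16,16] leaf, test {P6@t=16}
    N12 x:[8,34] y:[23/2,35/2] z:[49/2,57/2] -> miss, prune

Visited [0, 1, 6, 11, 9, 13, 12]. Tests: 7 box, 1 leaf. Nearest: P6.

== RESULT ==
1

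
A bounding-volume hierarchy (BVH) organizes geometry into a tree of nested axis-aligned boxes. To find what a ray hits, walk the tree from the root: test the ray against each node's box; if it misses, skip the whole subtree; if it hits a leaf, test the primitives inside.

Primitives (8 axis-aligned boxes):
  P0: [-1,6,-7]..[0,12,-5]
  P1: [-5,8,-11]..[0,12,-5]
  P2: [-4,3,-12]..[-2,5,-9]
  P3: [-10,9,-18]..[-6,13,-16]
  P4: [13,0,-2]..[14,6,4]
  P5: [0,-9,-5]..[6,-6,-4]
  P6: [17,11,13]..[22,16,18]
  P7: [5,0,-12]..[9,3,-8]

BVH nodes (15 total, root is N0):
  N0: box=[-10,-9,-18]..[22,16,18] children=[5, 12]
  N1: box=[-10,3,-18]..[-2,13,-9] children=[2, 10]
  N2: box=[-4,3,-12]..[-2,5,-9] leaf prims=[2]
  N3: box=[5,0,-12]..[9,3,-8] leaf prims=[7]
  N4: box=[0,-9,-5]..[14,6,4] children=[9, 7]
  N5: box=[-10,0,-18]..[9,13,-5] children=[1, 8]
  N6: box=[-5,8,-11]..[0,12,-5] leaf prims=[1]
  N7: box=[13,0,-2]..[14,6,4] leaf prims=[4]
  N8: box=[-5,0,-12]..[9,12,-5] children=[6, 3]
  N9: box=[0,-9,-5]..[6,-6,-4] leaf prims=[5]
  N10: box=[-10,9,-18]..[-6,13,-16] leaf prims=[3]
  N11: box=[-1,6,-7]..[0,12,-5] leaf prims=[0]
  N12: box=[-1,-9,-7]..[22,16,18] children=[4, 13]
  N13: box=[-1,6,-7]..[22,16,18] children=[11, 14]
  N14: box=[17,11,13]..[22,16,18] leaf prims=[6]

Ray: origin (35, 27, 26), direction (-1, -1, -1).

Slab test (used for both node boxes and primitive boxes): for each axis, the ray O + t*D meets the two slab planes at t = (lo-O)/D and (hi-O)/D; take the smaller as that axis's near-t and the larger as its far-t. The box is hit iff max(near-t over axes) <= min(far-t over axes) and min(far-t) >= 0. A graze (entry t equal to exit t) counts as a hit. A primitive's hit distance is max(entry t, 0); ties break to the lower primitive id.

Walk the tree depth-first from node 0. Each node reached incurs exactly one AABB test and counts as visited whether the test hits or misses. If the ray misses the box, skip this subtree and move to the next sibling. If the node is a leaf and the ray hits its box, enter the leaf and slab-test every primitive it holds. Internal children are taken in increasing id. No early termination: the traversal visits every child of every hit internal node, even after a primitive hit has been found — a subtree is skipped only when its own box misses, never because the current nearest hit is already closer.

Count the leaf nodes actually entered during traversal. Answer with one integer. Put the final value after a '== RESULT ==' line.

Walk:
N0 x:[13,45] y:[11,36] z:[8,44] -> hit [13,36], descend [5, 12]
  N5 x:[26,45] y:[14,27] z:[31,44] -> miss, prune
  N12 x:[13,36] y:[11,36] z:[8,33] -> hit [13,33], descend [4, 13]
    N4 x:[21,35] y:[21,36] z:[22,31] -> hit [22,31], descend [7, 9]
      N7 x:[21,22] y:[21,27] z:[22,28] -> hit [22,22] leaf, test {P4@t=22}
      N9 x:[29,35] y:[33,36] z:[30,31] -> miss, prune
    N13 x:[13,36] y:[11,21] z:[8,33] -> hit [13,21], descend [11, 14]
      N11 x:[35,36] y:[15,21] z:[31,33] -> miss, prune
      N14 x:[13,18] y:[11,16] z:[8,13] -> hit [13,13] leaf, test {P6@t=13}

order=[0, 5, 12, 4, 7, 9, 13, 11, 14]  |boxes|=9  |leaves|=2  hit=P6

== RESULT ==
2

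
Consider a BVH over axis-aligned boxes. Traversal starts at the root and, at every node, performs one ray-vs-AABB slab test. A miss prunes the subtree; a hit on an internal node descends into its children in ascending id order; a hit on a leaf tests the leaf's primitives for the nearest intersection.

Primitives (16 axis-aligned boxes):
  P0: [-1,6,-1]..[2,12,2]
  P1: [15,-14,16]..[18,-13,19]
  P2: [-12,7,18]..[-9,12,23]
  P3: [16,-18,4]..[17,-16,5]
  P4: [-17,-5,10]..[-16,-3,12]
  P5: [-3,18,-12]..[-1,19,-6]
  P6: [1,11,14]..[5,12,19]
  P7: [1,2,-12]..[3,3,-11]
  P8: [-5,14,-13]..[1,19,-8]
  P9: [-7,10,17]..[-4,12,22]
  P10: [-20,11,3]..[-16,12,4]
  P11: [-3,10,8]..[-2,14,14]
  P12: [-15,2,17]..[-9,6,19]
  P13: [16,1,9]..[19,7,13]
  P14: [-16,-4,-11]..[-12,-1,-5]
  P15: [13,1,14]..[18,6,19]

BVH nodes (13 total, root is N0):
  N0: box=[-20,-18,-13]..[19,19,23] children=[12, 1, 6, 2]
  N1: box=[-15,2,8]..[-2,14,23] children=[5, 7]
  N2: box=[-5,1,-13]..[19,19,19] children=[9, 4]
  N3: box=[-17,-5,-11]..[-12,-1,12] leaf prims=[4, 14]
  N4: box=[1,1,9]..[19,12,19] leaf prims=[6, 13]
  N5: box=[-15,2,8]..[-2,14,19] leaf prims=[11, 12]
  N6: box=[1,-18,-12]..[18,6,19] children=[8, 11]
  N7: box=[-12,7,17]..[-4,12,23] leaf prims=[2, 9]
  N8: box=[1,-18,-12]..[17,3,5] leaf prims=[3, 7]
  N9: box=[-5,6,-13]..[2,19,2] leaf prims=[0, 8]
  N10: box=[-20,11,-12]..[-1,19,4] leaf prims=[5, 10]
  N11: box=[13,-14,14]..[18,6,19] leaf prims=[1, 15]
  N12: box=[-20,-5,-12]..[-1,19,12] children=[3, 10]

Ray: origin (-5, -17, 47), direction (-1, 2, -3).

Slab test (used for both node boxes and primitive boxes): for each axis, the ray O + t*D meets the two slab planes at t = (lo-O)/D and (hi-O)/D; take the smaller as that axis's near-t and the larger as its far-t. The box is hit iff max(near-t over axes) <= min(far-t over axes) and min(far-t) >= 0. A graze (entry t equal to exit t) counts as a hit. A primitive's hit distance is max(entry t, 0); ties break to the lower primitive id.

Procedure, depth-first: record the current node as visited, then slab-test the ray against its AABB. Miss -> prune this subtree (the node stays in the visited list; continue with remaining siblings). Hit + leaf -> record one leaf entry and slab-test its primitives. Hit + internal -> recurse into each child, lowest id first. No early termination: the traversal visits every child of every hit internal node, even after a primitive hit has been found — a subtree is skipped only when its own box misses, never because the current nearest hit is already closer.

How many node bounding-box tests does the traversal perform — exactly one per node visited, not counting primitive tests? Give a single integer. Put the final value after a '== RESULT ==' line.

Trace the traversal:
N0 x:[-24,15] y:[-1/2,18] z:[8,20] -> hit [8,15], descend [1, 2, 6, 12]
  N1 x:[-3,10] y:[19/2,31/2] z:[8,13] -> hit [19/2,10], descend [5, 7]
    N5 x:[-3,10] y:[19/2,31/2] z:[28/3,13] -> hit [19/2,10] leaf, test {P11(miss), P12@t=19/2}
    N7 x:[-1,7] y:[12,29/2] z:[8,10] -> miss, prune
  N2 x:[-24,0] y:[9,18] z:[28/3,20] -> miss, prune
  N6 x:[-23,-6] y:[-1/2,23/2] z:[28/3,59/3] -> miss, prune
  N12 x:[-4,15] y:[6,18] z:[35/3,59/3] -> hit [35/3,15], descend [3, 10]
    N3 x:[7,12] y:[6,8] z:[35/3,58/3] -> miss, prune
    N10 x:[-4,15] y:[14,18] z:[43/3,59/3] -> hit [43/3,15] leaf, test {P5(miss), P10@t=43/3}

order=[0, 1, 5, 7, 2, 6, 12, 3, 10]  |boxes|=9  |leaves|=2  hit=P12

== RESULT ==
9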